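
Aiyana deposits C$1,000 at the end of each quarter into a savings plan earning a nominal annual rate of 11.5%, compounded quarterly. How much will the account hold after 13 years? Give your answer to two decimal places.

C$117,088.18

Periodic rate i = 0.115/4 = 0.02875; n = 13 × 4 = 52 periods.
Accumulation factor s(52|0.02875) = 117.088184; FV = 1000 × 117.088184 = 117,088.1835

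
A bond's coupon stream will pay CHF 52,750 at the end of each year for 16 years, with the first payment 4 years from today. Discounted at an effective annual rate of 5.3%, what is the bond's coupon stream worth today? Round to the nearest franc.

CHF 479,351

Value one period before first payment (t=3): 52750 × [1 − (1+0.053)^(−16)] / 0.053 = 52750 × 10.610014 = 559,678.2201
Discount back 3 years: 559,678.2201 × (1+0.053)^(−3) = 559,678.2201 × 0.856475 = 479,350.6197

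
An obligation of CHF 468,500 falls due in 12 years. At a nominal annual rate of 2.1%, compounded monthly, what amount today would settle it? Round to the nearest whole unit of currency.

With 12 periods per year: i = 0.00175, n = 144.
PV = FV·(1+i)^(−n) = 468,500 × 0.777416 = 364,219.3678

CHF 364,219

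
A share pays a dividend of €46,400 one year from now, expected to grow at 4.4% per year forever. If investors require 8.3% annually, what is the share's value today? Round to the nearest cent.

€1,189,743.59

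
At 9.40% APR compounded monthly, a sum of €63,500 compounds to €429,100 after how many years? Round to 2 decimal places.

20.41 years

Periodic rate i = 0.094/12 = 0.00783333.
(1+i)^n = 429100/63500 = 6.75748, so n = ln 6.75748 / ln 1.00783 = 244.8669 months
= 244.8669/12 years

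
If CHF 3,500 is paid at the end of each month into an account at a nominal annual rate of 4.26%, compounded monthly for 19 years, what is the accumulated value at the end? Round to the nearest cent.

CHF 1,225,830.11

With 12 periods per year: i = 0.00355, n = 228.
Accumulation factor s(228|0.00355) = 350.237175; FV = 3500 × 350.237175 = 1,225,830.1140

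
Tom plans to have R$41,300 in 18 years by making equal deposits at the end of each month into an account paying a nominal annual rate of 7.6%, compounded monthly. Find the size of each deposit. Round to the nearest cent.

i = 0.076/12 = 0.00633333 per month; n = 18·12 = 216.
PMT = 41300 / ( [(1+0.00633333)^216 − 1] / 0.00633333 ) = 41300 / 459.565574 = 89.8675

R$89.87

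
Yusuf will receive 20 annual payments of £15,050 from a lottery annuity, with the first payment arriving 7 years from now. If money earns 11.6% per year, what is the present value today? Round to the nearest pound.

Value one period before first payment (t=6): 15050 × [1 − (1+0.116)^(−20)] / 0.116 = 15050 × 7.660719 = 115,293.8156
PV₀ = 115,293.8156 / (1+0.116)^6 = 115,293.8156 / 1.931902 = 59,678.9048

£59,679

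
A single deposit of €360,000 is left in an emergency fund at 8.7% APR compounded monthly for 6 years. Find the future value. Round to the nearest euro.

i = 0.087/12 = 0.00725 per month; n = 6·12 = 72.
FV = PV·(1+i)^n = 360,000 × 1.682224 = 605,600.7120

€605,601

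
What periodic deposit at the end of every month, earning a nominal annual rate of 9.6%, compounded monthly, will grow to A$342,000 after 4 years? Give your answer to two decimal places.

Periodic rate i = 0.096/12 = 0.008; n = 4 × 12 = 48 periods.
FV-annuity factor = 58.238005; PMT = 342000 / 58.238005 = 5,872.4539

A$5,872.45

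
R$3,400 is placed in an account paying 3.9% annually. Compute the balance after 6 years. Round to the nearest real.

3,400 × (1+0.039)^6 = 3,400 × 1.258037 = 4,277.3245

R$4,277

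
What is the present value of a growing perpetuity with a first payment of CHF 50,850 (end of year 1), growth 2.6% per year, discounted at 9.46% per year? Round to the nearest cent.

CHF 741,253.64

PV = D₁/(r − g) = 50850/(0.0946 − 0.026) = 741,253.6443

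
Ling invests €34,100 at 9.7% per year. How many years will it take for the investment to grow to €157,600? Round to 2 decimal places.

(1+i)^n = 157600/34100 = 4.62170, so n = ln 4.62170 / ln 1.097 = 16.5346 years

16.53 years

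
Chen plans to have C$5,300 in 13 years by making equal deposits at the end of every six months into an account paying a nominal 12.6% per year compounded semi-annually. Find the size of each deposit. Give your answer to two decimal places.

C$85.70

i = 0.126/2 = 0.063 per half-year; n = 13·2 = 26.
FV-annuity factor = 61.845469; PMT = 5300 / 61.845469 = 85.6975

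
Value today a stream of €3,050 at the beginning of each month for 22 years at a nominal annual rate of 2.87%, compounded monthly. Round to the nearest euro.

With 12 periods per year: i = 0.00239167, n = 264.
PV = 3050 × [1 − (1+0.00239167)^(−264)] / 0.00239167 × (1+i) = 3050 × 196.043595 = 597,932.9640
(Beginning-of-period payments → annuity-due factor ×(1+i).)

€597,933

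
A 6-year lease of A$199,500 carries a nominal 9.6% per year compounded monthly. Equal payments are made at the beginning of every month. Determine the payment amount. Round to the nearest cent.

i = 0.096/12 = 0.008 per month; n = 6·12 = 72.
Annuity-PV factor × (1+i) = 55.007539; PMT = 199500 / 55.007539 = 3,626.7756

A$3,626.78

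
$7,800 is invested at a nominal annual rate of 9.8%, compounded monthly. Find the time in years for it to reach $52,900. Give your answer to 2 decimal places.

19.61 years

Periodic rate i = 0.098/12 = 0.00816667.
(1+i)^n = 52900/7800 = 6.78205, so n = ln 6.78205 / ln 1.00817 = 235.3574 months
= 235.3574/12 years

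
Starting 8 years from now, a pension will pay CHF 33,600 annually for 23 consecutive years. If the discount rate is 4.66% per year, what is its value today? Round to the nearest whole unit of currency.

CHF 340,311

PV at t=7 (ordinary 23-year annuity): 33600 × a(23|0.0466) = 33600 × 13.931614 = 468,102.2459
PV₀ = 468,102.2459 / (1+0.0466)^7 = 468,102.2459 / 1.375514 = 340,310.7060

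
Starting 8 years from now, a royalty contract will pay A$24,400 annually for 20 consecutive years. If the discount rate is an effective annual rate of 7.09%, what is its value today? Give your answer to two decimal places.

A$158,919.06

PV at t=7 (ordinary 20-year annuity): 24400 × a(20|0.0709) = 24400 × 10.520311 = 256,695.5969
PV₀ = 256,695.5969 / (1+0.0709)^7 = 256,695.5969 / 1.615260 = 158,919.0606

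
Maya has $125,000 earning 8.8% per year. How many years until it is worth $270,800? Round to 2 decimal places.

n = ln(270800/125000) / ln(1+0.088) = ln(2.16640) / 0.084341 = 9.1660 years

9.17 years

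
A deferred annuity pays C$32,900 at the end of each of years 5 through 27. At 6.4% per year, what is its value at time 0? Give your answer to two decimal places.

C$304,804.61

Value one period before first payment (t=4): 32900 × [1 − (1+0.064)^(−23)] / 0.064 = 32900 × 11.873866 = 390,650.1901
PV₀ = 390,650.1901 / (1+0.064)^4 = 390,650.1901 / 1.281641 = 304,804.6079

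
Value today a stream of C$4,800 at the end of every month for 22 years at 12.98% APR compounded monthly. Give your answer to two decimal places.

Periodic rate i = 0.1298/12 = 0.0108167; n = 22 × 12 = 264 periods.
PV = 4800 × [1 − (1+0.0108167)^(−264)] / 0.0108167 = 4800 × 87.049914 = 417,839.5852

C$417,839.59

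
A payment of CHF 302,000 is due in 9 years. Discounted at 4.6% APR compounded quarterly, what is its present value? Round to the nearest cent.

i = 0.046/4 = 0.0115 per quarter; n = 9·4 = 36.
PV = FV·(1+i)^(−n) = 302,000 × 0.662564 = 200,094.4335

CHF 200,094.43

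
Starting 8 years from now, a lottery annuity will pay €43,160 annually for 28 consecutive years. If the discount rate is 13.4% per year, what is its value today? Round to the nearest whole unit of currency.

Value one period before first payment (t=7): 43160 × [1 − (1+0.134)^(−28)] / 0.134 = 43160 × 7.242023 = 312,565.7337
PV₀ = 312,565.7337 / (1+0.134)^7 = 312,565.7337 / 2.411523 = 129,613.4239

€129,613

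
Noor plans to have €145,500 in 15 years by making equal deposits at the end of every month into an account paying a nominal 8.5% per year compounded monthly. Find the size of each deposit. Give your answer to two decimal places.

i = 0.085/12 = 0.00708333 per month; n = 15·12 = 180.
PMT = 145500 / ( [(1+0.00708333)^180 − 1] / 0.00708333 ) = 145500 / 361.786353 = 402.1711

€402.17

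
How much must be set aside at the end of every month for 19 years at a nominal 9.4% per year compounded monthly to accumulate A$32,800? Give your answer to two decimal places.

A$52.18

With 12 periods per year: i = 0.00783333, n = 228.
PMT = 32800 / ( [(1+0.00783333)^228 − 1] / 0.00783333 ) = 32800 / 628.617868 = 52.1780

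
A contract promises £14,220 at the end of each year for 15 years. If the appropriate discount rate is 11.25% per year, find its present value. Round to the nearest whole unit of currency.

Annuity factor a(15|0.1125) = 7.092720; PV = 14220 × 7.092720 = 100,858.4776

£100,858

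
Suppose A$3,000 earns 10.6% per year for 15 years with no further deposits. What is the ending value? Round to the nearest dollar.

A$13,597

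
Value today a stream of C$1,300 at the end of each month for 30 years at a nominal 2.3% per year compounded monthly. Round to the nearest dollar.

C$337,837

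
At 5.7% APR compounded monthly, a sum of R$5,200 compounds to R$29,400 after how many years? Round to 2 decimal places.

30.46 years

Periodic rate i = 0.057/12 = 0.00475.
n = ln(29400/5200) / ln(1+0.00475) = ln(5.65385) / 0.004739 = 365.5678 months
= 365.5678/12 years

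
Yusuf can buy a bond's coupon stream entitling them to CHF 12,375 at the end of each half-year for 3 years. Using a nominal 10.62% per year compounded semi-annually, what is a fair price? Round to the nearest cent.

i = 0.1062/2 = 0.0531 per half-year; n = 3·2 = 6.
Annuity factor a(6|0.0531) = 5.025758; PV = 12375 × 5.025758 = 62,193.7556

CHF 62,193.76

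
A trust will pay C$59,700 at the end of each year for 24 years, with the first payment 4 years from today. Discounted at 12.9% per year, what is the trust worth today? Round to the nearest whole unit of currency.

C$304,106

PV at t=3 (ordinary 24-year annuity): 59700 × a(24|0.129) = 59700 × 7.330479 = 437,629.5750
PV₀ = 437,629.5750 / (1+0.129)^3 = 437,629.5750 / 1.439070 = 304,105.8945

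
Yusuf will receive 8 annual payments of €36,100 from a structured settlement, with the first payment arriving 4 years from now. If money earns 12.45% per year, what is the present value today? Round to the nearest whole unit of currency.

€124,160

Value one period before first payment (t=3): 36100 × [1 − (1+0.1245)^(−8)] / 0.1245 = 36100 × 4.890499 = 176,547.0133
Discount back 3 years: 176,547.0133 × (1+0.1245)^(−3) = 176,547.0133 × 0.703269 = 124,160.0834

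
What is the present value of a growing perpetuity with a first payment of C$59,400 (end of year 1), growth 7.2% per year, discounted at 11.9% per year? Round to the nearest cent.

C$1,263,829.79

PV = PMT / (i − g) = 59400 / (0.119 − 0.072) = 59400 / 0.047000 = 1,263,829.7872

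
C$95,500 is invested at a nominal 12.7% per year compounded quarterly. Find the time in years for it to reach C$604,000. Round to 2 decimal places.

Periodic rate i = 0.127/4 = 0.03175.
(1+i)^n = 604000/95500 = 6.32461, so n = ln 6.32461 / ln 1.03175 = 59.0103 quarters
= 59.0103/4 years

14.75 years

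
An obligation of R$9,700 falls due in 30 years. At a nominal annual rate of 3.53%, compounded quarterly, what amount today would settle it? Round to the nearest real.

i = 0.0353/4 = 0.008825 per quarter; n = 30·4 = 120.
Discount factor = (1+0.008825)^(−120) = 0.348417; PV = 9,700 × 0.348417 = 3,379.6475

R$3,380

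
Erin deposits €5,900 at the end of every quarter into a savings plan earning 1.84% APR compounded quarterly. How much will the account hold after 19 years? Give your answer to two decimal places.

i = 0.0184/4 = 0.0046 per quarter; n = 19·4 = 76.
FV = 5900 × [(1+0.0046)^76 − 1] / 0.0046 = 5900 × 90.731172 = 535,313.9120

€535,313.91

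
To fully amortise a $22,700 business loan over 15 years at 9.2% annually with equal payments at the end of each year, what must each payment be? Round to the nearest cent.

$2,849.47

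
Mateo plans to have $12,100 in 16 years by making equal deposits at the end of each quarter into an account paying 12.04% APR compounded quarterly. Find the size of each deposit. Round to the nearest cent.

$64.21

With 4 periods per year: i = 0.0301, n = 64.
FV-annuity factor = 188.451166; PMT = 12100 / 188.451166 = 64.2076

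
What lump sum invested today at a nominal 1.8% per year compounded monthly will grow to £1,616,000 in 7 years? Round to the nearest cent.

£1,424,824.10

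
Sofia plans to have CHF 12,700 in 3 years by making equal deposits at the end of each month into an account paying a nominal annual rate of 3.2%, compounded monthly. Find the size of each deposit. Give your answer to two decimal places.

Periodic rate i = 0.032/12 = 0.00266667; n = 3 × 12 = 36 periods.
FV-annuity factor = 37.731910; PMT = 12700 / 37.731910 = 336.5851

CHF 336.59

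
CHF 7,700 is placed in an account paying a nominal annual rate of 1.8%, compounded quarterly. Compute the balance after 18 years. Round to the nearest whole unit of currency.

CHF 10,639

With 4 periods per year: i = 0.0045, n = 72.
FV = 7,700 × (1 + 0.0045)^72 = 10,638.6491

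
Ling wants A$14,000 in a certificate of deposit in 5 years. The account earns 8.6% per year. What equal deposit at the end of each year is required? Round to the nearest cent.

PMT = 14000 / ( [(1+0.086)^5 − 1] / 0.086 ) = 14000 / 5.937195 = 2,358.0159

A$2,358.02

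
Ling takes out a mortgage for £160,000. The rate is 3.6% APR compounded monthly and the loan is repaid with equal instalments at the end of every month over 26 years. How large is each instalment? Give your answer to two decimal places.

£790.44

i = 0.036/12 = 0.003 per month; n = 26·12 = 312.
Annuity-PV factor = 202.418866; PMT = 160000 / 202.418866 = 790.4402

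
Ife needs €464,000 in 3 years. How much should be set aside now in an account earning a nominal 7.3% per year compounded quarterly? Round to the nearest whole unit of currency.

€373,478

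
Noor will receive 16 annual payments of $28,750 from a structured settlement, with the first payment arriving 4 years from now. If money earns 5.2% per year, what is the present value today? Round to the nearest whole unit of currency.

$263,858

PV at t=3 (ordinary 16-year annuity): 28750 × a(16|0.052) = 28750 × 10.685125 = 307,197.3376
Discount back 3 years: 307,197.3376 × (1+0.052)^(−3) = 307,197.3376 × 0.858920 = 263,857.9768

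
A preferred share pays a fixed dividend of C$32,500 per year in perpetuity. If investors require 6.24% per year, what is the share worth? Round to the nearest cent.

C$520,833.33

PV = C/r = 32500/0.0624 = 520,833.3333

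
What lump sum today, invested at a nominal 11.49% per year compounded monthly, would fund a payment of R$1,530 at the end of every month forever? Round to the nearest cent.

Periodic rate i = 0.1149/12 = 0.009575.
PV = PMT / i = 1530 / 0.009575 = 159,791.1227

R$159,791.12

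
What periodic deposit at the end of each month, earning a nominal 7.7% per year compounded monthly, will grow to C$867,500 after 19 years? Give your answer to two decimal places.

C$1,687.44

i = 0.077/12 = 0.00641667 per month; n = 19·12 = 228.
PMT = 867500 / ( [(1+0.00641667)^228 − 1] / 0.00641667 ) = 867500 / 514.092188 = 1,687.4405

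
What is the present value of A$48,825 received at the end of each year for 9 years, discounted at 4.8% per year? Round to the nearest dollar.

A$350,151

Annuity factor a(9|0.048) = 7.171555; PV = 48825 × 7.171555 = 350,151.1970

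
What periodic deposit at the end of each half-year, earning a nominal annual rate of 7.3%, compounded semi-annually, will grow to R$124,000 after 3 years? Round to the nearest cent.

R$18,859.65

i = 0.073/2 = 0.0365 per half-year; n = 3·2 = 6.
PMT = 124000 / ( [(1+0.0365)^6 − 1] / 0.0365 ) = 124000 / 6.574885 = 18,859.6451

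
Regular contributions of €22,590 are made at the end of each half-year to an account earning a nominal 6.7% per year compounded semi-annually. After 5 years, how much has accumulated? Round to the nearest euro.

€263,182

i = 0.067/2 = 0.0335 per half-year; n = 5·2 = 10.
Accumulation factor s(10|0.0335) = 11.650391; FV = 22590 × 11.650391 = 263,182.3426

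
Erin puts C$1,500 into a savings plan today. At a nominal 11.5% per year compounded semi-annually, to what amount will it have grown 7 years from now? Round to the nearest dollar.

C$3,281

i = 0.115/2 = 0.0575 per half-year; n = 7·2 = 14.
FV = PV·(1+i)^n = 1,500 × 2.187385 = 3,281.0778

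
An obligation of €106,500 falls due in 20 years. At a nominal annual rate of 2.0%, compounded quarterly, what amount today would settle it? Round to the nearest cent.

€71,460.27

i = 0.02/4 = 0.005 per quarter; n = 20·4 = 80.
PV = 106,500 / (1 + 0.005)^80 = 106,500 / 1.490339 = 71,460.2724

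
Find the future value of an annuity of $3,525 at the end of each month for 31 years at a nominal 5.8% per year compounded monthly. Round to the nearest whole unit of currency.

$3,654,915

With 12 periods per year: i = 0.00483333, n = 372.
FV = PMT · [(1+i)^n − 1] / i = 3525 · 1036.855206 = 3,654,914.6028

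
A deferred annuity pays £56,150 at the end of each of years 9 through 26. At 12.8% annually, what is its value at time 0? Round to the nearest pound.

£148,219

PV at t=8 (ordinary 18-year annuity): 56150 × a(18|0.128) = 56150 × 6.918729 = 388,486.6359
Discount back 8 years: 388,486.6359 × (1+0.128)^(−8) = 388,486.6359 × 0.381529 = 148,218.7978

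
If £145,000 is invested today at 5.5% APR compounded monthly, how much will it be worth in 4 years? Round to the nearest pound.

£180,590

i = 0.055/12 = 0.00458333 per month; n = 4·12 = 48.
FV = PV·(1+i)^n = 145,000 × 1.245451 = 180,590.3327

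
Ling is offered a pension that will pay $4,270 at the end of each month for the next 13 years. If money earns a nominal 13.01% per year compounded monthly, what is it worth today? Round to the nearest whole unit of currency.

Periodic rate i = 0.1301/12 = 0.0108417; n = 13 × 12 = 156 periods.
PV = 4270 × [1 − (1+0.0108417)^(−156)] / 0.0108417 = 4270 × 75.083947 = 320,608.4542

$320,608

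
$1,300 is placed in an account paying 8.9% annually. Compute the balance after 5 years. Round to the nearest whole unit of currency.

$1,991

1,300 × (1+0.089)^5 = 1,300 × 1.531579 = 1,991.0527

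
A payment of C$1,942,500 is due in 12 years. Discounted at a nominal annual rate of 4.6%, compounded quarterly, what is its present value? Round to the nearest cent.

C$1,122,014.44

Periodic rate i = 0.046/4 = 0.0115; n = 12 × 4 = 48 periods.
PV = FV·(1+i)^(−n) = 1,942,500 × 0.577614 = 1,122,014.4404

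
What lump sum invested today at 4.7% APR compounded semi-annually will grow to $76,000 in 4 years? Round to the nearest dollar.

i = 0.047/2 = 0.0235 per half-year; n = 4·2 = 8.
PV = 76,000 / (1 + 0.0235)^8 = 76,000 / 1.204212 = 63,111.8363

$63,112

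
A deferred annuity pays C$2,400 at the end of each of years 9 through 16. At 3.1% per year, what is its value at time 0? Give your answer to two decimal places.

C$13,141.05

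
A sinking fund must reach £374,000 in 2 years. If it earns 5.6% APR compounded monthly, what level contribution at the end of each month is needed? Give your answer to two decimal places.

Periodic rate i = 0.056/12 = 0.00466667; n = 2 × 12 = 24 periods.
PMT = 374000 / ( [(1+0.00466667)^24 − 1] / 0.00466667 ) = 374000 / 25.333179 = 14,763.2481

£14,763.25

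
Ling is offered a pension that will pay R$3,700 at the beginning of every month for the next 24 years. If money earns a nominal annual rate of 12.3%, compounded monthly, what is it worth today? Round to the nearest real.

R$345,338

Periodic rate i = 0.123/12 = 0.01025; n = 24 × 12 = 288 periods.
PV = PMT · [1 − (1+i)^(−n)] / i × (1+i) = 3700 · 93.334685 = 345,338.3339
Payments are at the start of each period, so multiply by (1+i).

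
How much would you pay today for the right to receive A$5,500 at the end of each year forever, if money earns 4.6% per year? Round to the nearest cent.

A$119,565.22

PV = PMT / i = 5500 / 0.046 = 119,565.2174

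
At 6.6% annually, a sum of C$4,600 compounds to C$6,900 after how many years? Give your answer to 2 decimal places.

6.34 years

n = ln(6900/4600) / ln(1+0.066) = ln(1.50000) / 0.063913 = 6.3440 years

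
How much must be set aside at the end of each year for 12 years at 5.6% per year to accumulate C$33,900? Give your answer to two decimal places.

C$2,056.89

FV-annuity factor = 16.481173; PMT = 33900 / 16.481173 = 2,056.8924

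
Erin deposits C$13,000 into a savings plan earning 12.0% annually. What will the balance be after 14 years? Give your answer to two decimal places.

13,000 × (1+0.12)^14 = 13,000 × 4.887112 = 63,532.4597

C$63,532.46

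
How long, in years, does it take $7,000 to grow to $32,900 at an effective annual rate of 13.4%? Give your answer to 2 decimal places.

12.31 years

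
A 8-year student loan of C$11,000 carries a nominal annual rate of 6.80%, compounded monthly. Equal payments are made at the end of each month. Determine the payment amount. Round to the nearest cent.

Periodic rate i = 0.068/12 = 0.00566667; n = 8 × 12 = 96 periods.
Annuity-PV factor = 73.885790; PMT = 11000 / 73.885790 = 148.8784

C$148.88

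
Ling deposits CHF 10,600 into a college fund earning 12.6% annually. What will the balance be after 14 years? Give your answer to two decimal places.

FV = PV·(1+i)^n = 10,600 × 5.266686 = 55,826.8768

CHF 55,826.88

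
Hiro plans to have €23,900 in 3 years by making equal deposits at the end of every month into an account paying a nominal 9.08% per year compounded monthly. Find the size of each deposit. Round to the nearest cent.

Periodic rate i = 0.0908/12 = 0.00756667; n = 3 × 12 = 36 periods.
PMT = 23900 / ( [(1+0.00756667)^36 − 1] / 0.00756667 ) = 23900 / 41.202602 = 580.0605

€580.06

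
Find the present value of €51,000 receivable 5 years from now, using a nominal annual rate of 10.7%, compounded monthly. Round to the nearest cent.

€29,940.04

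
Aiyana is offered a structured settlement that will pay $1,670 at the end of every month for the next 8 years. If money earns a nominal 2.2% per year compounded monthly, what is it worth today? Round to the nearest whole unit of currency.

i = 0.022/12 = 0.00183333 per month; n = 8·12 = 96.
Annuity factor a(96|0.00183333) = 87.952840; PV = 1670 × 87.952840 = 146,881.2433

$146,881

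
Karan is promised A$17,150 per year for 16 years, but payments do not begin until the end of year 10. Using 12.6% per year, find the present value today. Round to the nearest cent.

Value one period before first payment (t=9): 17150 × [1 − (1+0.126)^(−16)] / 0.126 = 17150 × 6.747964 = 115,727.5842
Discount back 9 years: 115,727.5842 × (1+0.126)^(−9) = 115,727.5842 × 0.343680 = 39,773.2768

A$39,773.28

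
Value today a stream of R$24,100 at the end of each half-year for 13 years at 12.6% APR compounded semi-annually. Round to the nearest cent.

R$304,410.80

i = 0.126/2 = 0.063 per half-year; n = 13·2 = 26.
Annuity factor a(26|0.063) = 12.631154; PV = 24100 × 12.631154 = 304,410.7995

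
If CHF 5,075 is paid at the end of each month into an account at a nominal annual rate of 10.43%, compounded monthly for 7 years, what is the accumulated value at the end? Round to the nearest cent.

CHF 624,036.22

i = 0.1043/12 = 0.00869167 per month; n = 7·12 = 84.
FV = PMT · [(1+i)^n − 1] / i = 5075 · 122.962801 = 624,036.2170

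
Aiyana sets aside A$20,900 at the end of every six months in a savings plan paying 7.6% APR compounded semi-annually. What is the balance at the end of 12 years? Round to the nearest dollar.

A$796,168

With 2 periods per year: i = 0.038, n = 24.
FV = 20900 × [(1+0.038)^24 − 1] / 0.038 = 20900 × 38.094150 = 796,167.7246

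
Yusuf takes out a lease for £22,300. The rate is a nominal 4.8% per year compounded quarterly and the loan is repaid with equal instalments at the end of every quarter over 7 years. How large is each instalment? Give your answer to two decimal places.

Periodic rate i = 0.048/4 = 0.012; n = 7 × 4 = 28 periods.
PMT = 22300 / ( [1 − (1+0.012)^(−28)] / 0.012 ) = 22300 / 23.662184 = 942.4320

£942.43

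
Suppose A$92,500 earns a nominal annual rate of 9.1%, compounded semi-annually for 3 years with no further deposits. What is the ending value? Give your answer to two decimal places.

Periodic rate i = 0.091/2 = 0.0455; n = 3 × 2 = 6 periods.
92,500 × (1+0.0455)^6 = 92,500 × 1.306003 = 120,805.2910

A$120,805.29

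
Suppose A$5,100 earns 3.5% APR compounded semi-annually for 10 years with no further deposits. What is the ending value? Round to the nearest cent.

A$7,215.37

Periodic rate i = 0.035/2 = 0.0175; n = 10 × 2 = 20 periods.
FV = 5,100 × (1 + 0.0175)^20 = 7,215.3688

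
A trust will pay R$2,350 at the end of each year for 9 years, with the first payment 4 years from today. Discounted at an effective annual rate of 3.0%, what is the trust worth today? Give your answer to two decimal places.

R$16,744.67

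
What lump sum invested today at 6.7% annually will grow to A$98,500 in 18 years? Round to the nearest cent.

A$30,653.26

PV = FV·(1+i)^(−n) = 98,500 × 0.311201 = 30,653.2608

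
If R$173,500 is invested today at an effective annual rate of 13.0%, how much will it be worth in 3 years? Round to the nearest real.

R$250,343

FV = 173,500 × (1 + 0.13)^3 = 250,342.6295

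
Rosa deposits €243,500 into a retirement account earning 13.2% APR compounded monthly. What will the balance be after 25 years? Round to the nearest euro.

Periodic rate i = 0.132/12 = 0.011; n = 25 × 12 = 300 periods.
FV = 243,500 × (1 + 0.011)^300 = 6,484,039.3656

€6,484,039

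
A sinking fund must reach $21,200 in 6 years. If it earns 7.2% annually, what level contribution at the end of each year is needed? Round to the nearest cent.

FV-annuity factor = 7.189442; PMT = 21200 / 7.189442 = 2,948.7685

$2,948.77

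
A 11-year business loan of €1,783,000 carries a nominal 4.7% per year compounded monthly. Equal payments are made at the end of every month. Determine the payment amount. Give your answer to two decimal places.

i = 0.047/12 = 0.00391667 per month; n = 11·12 = 132.
Annuity-PV factor = 102.916786; PMT = 1.783e+06 / 102.916786 = 17,324.6763

€17,324.68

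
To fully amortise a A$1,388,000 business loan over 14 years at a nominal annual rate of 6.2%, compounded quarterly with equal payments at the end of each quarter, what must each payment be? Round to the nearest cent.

With 4 periods per year: i = 0.0155, n = 56.
PMT = 1.388e+06 / ( [1 − (1+0.0155)^(−56)] / 0.0155 ) = 1.388e+06 / 37.251955 = 37,259.7896

A$37,259.79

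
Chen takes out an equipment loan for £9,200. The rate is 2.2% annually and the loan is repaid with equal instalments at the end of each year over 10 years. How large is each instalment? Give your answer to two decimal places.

PMT = 9200 / ( [1 − (1+0.022)^(−10)] / 0.022 ) = 9200 / 8.889311 = 1,034.9508

£1,034.95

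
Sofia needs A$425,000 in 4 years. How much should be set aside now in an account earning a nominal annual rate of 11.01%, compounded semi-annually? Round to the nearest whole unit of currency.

A$276,825

With 2 periods per year: i = 0.05505, n = 8.
PV = 425,000 / (1 + 0.05505)^8 = 425,000 / 1.535268 = 276,824.5454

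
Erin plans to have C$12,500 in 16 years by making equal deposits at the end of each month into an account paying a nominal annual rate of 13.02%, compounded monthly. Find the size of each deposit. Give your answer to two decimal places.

C$19.54

Periodic rate i = 0.1302/12 = 0.01085; n = 16 × 12 = 192 periods.
PMT = 12500 / ( [(1+0.01085)^192 − 1] / 0.01085 ) = 12500 / 639.679967 = 19.5410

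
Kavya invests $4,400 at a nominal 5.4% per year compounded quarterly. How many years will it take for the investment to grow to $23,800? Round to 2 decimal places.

Periodic rate i = 0.054/4 = 0.0135.
(1+i)^n = 23800/4400 = 5.40909, so n = ln 5.40909 / ln 1.0135 = 125.8852 quarters
= 125.8852/4 years

31.47 years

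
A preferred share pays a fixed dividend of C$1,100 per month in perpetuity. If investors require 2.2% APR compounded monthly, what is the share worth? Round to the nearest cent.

C$600,000.00

Periodic rate i = 0.022/12 = 0.00183333.
PV = PMT / i = 1100 / 0.00183333 = 600,000.0000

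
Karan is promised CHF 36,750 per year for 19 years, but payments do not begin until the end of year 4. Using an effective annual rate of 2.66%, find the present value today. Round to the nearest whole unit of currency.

Value one period before first payment (t=3): 36750 × [1 − (1+0.0266)^(−19)] / 0.0266 = 36750 × 14.764589 = 542,598.6379
PV₀ = 542,598.6379 / (1+0.0266)^3 = 542,598.6379 / 1.081942 = 501,504.5983

CHF 501,505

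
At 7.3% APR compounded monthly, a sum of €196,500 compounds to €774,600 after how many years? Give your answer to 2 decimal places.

18.85 years

Periodic rate i = 0.073/12 = 0.00608333.
n = ln(774600/196500) / ln(1+0.00608333) = ln(3.94198) / 0.006065 = 226.1675 months
= 226.1675/12 years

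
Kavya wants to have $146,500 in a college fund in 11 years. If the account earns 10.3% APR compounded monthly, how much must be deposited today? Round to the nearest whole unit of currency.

$47,411

i = 0.103/12 = 0.00858333 per month; n = 11·12 = 132.
PV = FV·(1+i)^(−n) = 146,500 × 0.323627 = 47,411.2831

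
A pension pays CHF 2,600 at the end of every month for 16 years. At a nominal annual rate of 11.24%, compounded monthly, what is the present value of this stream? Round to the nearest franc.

Periodic rate i = 0.1124/12 = 0.00936667; n = 16 × 12 = 192 periods.
PV = 2600 × [1 − (1+0.00936667)^(−192)] / 0.00936667 = 2600 × 88.937166 = 231,236.6328

CHF 231,237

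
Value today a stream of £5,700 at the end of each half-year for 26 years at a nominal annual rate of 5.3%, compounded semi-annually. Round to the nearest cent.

£159,891.25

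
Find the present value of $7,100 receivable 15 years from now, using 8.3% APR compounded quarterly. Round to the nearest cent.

Periodic rate i = 0.083/4 = 0.02075; n = 15 × 4 = 60 periods.
PV = FV·(1+i)^(−n) = 7,100 × 0.291633 = 2,070.5944

$2,070.59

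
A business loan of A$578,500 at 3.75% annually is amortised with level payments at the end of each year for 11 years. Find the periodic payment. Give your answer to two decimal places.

A$65,147.90

Annuity-PV factor = 8.879795; PMT = 578500 / 8.879795 = 65,147.9008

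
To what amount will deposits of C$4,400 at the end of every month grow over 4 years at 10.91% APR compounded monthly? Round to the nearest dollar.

C$263,313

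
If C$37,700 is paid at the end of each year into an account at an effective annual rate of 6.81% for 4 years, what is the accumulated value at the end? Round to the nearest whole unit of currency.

FV = PMT · [(1+i)^n − 1] / i = 37700 · 4.427466 = 166,915.4780

C$166,915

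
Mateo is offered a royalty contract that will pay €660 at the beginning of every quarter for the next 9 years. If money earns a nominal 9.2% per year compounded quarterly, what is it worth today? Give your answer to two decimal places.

Periodic rate i = 0.092/4 = 0.023; n = 9 × 4 = 36 periods.
PV = 660 × [1 − (1+0.023)^(−36)] / 0.023 × (1+i) = 660 × 24.861605 = 16,408.6590
(Beginning-of-period payments → annuity-due factor ×(1+i).)

€16,408.66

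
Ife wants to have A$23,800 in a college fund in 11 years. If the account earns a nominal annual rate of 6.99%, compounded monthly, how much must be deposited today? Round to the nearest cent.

A$11,056.48

i = 0.0699/12 = 0.005825 per month; n = 11·12 = 132.
PV = 23,800 / (1 + 0.005825)^132 = 23,800 / 2.152585 = 11,056.4763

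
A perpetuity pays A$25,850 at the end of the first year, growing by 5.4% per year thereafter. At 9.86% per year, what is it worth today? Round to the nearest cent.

PV = D₁/(r − g) = 25850/(0.0986 − 0.054) = 579,596.4126

A$579,596.41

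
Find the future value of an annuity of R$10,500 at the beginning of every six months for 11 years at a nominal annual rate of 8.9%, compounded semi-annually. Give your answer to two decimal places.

R$395,823.63

Periodic rate i = 0.089/2 = 0.0445; n = 11 × 2 = 22 periods.
FV = PMT · [(1+i)^n − 1] / i × (1+i) = 10500 · 37.697488 = 395,823.6256
(annuity-due: payments at period start, so ×(1+i).)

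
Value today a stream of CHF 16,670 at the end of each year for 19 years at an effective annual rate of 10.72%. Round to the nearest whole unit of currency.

CHF 133,042

PV = PMT · [1 − (1+i)^(−n)] / i = 16670 · 7.980917 = 133,041.8903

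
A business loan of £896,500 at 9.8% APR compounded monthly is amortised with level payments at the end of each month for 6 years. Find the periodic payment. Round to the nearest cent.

Periodic rate i = 0.098/12 = 0.00816667; n = 6 × 12 = 72 periods.
PMT = 896500 / ( [1 − (1+0.00816667)^(−72)] / 0.00816667 ) = 896500 / 54.273671 = 16,518.1383

£16,518.14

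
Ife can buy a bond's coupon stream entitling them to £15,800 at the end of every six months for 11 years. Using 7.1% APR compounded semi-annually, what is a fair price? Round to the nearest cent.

£238,472.26

With 2 periods per year: i = 0.0355, n = 22.
PV = PMT · [1 − (1+i)^(−n)] / i = 15800 · 15.093181 = 238,472.2561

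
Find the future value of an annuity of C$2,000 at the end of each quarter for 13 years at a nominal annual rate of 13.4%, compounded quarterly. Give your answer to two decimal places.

C$271,528.91

Periodic rate i = 0.134/4 = 0.0335; n = 13 × 4 = 52 periods.
FV = PMT · [(1+i)^n − 1] / i = 2000 · 135.764457 = 271,528.9148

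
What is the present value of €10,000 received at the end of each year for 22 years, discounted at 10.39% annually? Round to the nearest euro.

€85,309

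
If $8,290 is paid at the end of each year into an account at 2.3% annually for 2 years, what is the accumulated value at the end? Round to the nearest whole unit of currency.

FV = PMT · [(1+i)^n − 1] / i = 8290 · 2.023000 = 16,770.6700

$16,771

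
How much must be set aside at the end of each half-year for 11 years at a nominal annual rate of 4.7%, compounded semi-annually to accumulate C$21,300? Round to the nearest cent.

C$750.46

Periodic rate i = 0.047/2 = 0.0235; n = 11 × 2 = 22 periods.
PMT = 21300 / ( [(1+0.0235)^22 − 1] / 0.0235 ) = 21300 / 28.382494 = 750.4626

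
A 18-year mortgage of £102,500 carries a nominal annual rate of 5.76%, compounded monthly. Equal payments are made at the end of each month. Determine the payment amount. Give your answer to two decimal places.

£763.34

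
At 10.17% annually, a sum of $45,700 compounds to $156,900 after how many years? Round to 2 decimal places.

n = ln(156900/45700) / ln(1+0.1017) = ln(3.43326) / 0.096854 = 12.7357 years

12.74 years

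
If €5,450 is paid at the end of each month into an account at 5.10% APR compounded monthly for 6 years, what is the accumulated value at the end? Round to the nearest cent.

€457,930.87

With 12 periods per year: i = 0.00425, n = 72.
Accumulation factor s(72|0.00425) = 84.024014; FV = 5450 × 84.024014 = 457,930.8743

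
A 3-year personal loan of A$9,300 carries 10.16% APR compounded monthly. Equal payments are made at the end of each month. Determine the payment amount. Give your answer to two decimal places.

With 12 periods per year: i = 0.00846667, n = 36.
PMT = 9300 / ( [1 − (1+0.00846667)^(−36)] / 0.00846667 ) = 9300 / 30.919205 = 300.7839

A$300.78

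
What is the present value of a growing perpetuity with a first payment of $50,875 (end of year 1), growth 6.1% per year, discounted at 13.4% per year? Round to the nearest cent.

$696,917.81

PV = PMT / (i − g) = 50875 / (0.134 − 0.061) = 50875 / 0.073000 = 696,917.8082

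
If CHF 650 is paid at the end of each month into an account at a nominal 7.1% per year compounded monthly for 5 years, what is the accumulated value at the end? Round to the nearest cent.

With 12 periods per year: i = 0.00591667, n = 60.
FV = 650 × [(1+0.00591667)^60 − 1] / 0.00591667 = 650 × 71.778512 = 46,656.0328

CHF 46,656.03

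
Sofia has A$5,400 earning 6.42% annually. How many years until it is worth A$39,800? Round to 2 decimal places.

32.10 years

(1+i)^n = 39800/5400 = 7.37037, so n = ln 7.37037 / ln 1.0642 = 32.1016 years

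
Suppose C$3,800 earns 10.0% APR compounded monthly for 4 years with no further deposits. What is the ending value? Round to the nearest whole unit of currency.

With 12 periods per year: i = 0.00833333, n = 48.
FV = 3,800 × (1 + 0.00833333)^48 = 5,659.5456

C$5,660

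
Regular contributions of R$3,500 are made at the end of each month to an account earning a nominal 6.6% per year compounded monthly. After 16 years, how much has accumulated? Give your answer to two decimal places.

With 12 periods per year: i = 0.0055, n = 192.
Accumulation factor s(192|0.0055) = 339.371366; FV = 3500 × 339.371366 = 1,187,799.7811

R$1,187,799.78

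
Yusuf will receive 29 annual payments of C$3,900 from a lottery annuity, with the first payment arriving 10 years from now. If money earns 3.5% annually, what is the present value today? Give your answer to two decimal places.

C$51,610.26

PV at t=9 (ordinary 29-year annuity): 3900 × a(29|0.035) = 3900 × 18.035767 = 70,339.4913
PV₀ = 70,339.4913 / (1+0.035)^9 = 70,339.4913 / 1.362897 = 51,610.2633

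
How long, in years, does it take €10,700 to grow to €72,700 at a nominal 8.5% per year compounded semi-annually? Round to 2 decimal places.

23.02 years

Periodic rate i = 0.085/2 = 0.0425.
n = ln(72700/10700) / ln(1+0.0425) = ln(6.79439) / 0.041622 = 46.0361 half-years
= 46.0361/2 years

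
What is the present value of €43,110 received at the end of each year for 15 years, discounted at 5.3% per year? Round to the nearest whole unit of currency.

PV = PMT · [1 − (1+i)^(−n)] / i = 43110 · 10.172344 = 438,529.7660

€438,530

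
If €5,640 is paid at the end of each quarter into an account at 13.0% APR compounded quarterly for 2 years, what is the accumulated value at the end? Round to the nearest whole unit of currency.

€50,600

With 4 periods per year: i = 0.0325, n = 8.
Accumulation factor s(8|0.0325) = 8.971616; FV = 5640 × 8.971616 = 50,599.9169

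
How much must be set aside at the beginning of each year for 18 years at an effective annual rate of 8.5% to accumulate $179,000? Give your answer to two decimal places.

FV-annuity factor × (1+i) = 42.665450; PMT = 179000 / 42.665450 = 4,195.4321

$4,195.43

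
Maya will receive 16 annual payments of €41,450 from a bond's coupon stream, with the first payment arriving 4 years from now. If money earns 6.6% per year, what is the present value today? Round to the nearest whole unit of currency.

Value one period before first payment (t=3): 41450 × [1 − (1+0.066)^(−16)] / 0.066 = 41450 × 9.702214 = 402,156.7808
Discount back 3 years: 402,156.7808 × (1+0.066)^(−3) = 402,156.7808 × 0.825521 = 331,989.0669

€331,989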